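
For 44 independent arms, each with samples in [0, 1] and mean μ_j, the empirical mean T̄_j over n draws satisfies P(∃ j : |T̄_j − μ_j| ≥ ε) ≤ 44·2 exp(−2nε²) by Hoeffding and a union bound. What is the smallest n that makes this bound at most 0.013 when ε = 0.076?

Need 2·44·exp(−2nε²) ≤ 0.013, i.e. exp(−2nε²) ≤ 0.013/88.
So 2nε² ≥ ln(88/0.013) = 8.820143.
Hence n ≥ 8.820143/(2·0.076²) = 763.517.
The smallest integer n is 764.

764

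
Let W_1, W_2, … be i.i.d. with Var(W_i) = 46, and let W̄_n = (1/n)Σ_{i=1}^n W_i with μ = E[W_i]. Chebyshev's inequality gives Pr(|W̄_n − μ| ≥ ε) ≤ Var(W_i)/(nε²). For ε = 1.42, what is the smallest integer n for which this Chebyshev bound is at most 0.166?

Require 46/(n·1.42²) ≤ 0.166, i.e. n ≥ 46/(0.166·1.42²) = 137.427.
The smallest integer n is 138.

138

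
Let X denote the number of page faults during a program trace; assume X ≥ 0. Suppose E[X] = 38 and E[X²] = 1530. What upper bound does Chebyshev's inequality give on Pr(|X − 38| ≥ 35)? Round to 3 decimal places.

Var(X) = E[X²] − (E[X])² = 1530 − 1444 = 86.
Chebyshev's inequality: Pr(|X − μ| ≥ t) ≤ Var(X)/t² = 86/1225 = 0.0702.

0.070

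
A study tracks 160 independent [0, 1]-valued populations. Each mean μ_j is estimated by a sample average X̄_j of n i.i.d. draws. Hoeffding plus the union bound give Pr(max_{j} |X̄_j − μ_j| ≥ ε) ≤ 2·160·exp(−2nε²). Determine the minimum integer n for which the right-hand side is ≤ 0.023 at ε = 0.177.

Need 2·160·exp(−2nε²) ≤ 0.023, i.e. exp(−2nε²) ≤ 0.023/320.
So 2nε² ≥ ln(320/0.023) = 9.540582.
Hence n ≥ 9.540582/(2·0.177²) = 152.264.
The smallest integer n is 153.

153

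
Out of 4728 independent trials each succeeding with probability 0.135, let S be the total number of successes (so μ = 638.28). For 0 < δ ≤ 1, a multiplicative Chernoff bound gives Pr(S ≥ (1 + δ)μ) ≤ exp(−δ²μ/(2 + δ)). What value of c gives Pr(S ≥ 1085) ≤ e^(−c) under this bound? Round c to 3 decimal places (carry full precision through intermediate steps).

Write 1085 = (1 + δ)μ, so δ = 1085/638.28 − 1 = 0.6998809…
Then the exponent is δ²μ/(2 + δ) = (1085 − μ)² / (μ·(2 + δ)) = 115.801703.

115.802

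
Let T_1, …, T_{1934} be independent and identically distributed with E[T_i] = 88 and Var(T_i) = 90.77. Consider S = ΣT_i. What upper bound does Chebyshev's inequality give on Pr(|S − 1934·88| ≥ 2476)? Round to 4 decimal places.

0.0286

Var(S) = n·Var(T_i) = 1934·90.77 = 175549.18.
Chebyshev: Pr(|S − 1934·88| ≥ 2476) ≤ Var(S)/2476² = 175549.18/6130576 = 0.0286.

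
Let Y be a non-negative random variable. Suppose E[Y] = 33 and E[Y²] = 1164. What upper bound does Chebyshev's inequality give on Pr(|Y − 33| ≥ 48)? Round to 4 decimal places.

Var(Y) = E[Y²] − (E[Y])² = 1164 − 1089 = 75.
Chebyshev's inequality: Pr(|Y − μ| ≥ t) ≤ Var(Y)/t² = 75/2304 = 0.0326.

0.0326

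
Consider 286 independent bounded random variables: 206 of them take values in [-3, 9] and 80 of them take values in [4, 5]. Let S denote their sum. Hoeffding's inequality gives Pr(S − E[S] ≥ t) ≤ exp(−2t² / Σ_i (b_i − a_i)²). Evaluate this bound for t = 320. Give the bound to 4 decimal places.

Σ(b_i − a_i)² = 206·12² + 80·1² = 29744.
Exponent = 2·320² / 29744 = 6.88542.
Bound = exp(−6.88542) = 0.00102.

0.0010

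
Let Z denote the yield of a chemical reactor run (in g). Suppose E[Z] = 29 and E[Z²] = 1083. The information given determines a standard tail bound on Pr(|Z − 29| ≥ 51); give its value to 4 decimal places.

0.0930

The first two moments determine the variance, so Chebyshev's inequality is the sharpest standard bound available.
Var(Z) = E[Z²] − (E[Z])² = 1083 − 841 = 242.
Chebyshev's inequality: Pr(|Z − μ| ≥ t) ≤ Var(Z)/t² = 242/2601 = 0.0930.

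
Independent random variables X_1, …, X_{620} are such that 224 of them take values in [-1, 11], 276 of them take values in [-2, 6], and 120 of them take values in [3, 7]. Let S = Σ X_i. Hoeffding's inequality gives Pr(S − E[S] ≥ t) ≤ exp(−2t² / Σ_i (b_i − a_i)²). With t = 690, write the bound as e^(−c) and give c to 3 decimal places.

18.368

Σ(b_i − a_i)² = 224·12² + 276·8² + 120·4² = 51840.
c = 2t² / 51840 = 2·690² / 51840 = 18.3681.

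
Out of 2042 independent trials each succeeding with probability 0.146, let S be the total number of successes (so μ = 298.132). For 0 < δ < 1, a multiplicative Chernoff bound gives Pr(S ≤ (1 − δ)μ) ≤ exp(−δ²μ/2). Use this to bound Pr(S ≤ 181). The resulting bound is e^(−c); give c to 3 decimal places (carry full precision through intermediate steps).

23.010

Write 181 = (1 − δ)μ, so δ = 1 − 181/298.132 = 0.3928864…
Then the exponent is δ²μ/2 = (μ − 181)²/(2μ) = 23.009783.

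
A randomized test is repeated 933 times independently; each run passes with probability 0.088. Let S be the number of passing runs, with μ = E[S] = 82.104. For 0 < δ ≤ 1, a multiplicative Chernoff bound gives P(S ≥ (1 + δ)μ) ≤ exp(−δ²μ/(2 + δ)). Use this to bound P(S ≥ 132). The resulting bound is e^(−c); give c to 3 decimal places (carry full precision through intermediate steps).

Write 132 = (1 + δ)μ, so δ = 132/82.104 − 1 = 0.607717…
Then the exponent is δ²μ/(2 + δ) = (132 − μ)² / (μ·(2 + δ)) = 11.628044.

11.628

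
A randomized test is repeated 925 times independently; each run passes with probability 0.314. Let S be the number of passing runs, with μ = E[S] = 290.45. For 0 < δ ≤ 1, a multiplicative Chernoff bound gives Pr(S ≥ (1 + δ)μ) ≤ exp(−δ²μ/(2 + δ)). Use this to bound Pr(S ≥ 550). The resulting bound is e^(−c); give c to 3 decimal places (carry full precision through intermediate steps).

Write 550 = (1 + δ)μ, so δ = 550/290.45 − 1 = 0.8936134…
Then the exponent is δ²μ/(2 + δ) = (550 − μ)² / (μ·(2 + δ)) = 80.154920.

80.155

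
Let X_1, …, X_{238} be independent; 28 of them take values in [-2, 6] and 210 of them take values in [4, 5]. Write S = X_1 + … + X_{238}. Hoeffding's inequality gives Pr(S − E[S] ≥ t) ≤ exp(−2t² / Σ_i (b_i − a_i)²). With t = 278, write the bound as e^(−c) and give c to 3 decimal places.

77.207

Σ(b_i − a_i)² = 28·8² + 210·1² = 2002.
c = 2t² / 2002 = 2·278² / 2002 = 77.2068.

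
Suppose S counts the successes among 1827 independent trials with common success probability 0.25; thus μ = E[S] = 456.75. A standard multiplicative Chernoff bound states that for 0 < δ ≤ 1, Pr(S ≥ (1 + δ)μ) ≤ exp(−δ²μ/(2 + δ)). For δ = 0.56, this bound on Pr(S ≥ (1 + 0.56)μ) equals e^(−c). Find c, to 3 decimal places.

55.952

c = δ²μ/(2 + δ) = 0.56²·456.75/(2 + 0.56) = 55.9519.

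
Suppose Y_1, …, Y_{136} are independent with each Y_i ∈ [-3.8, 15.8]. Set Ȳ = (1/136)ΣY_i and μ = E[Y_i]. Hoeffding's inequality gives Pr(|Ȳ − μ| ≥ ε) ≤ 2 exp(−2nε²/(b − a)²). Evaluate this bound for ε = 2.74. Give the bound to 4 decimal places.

0.0098

Exponent: 2nε²/(b − a)² = 2·136·2.74² / 19.6² = 5.31567.
Bound = 2·exp(−5.31567) = 0.00983.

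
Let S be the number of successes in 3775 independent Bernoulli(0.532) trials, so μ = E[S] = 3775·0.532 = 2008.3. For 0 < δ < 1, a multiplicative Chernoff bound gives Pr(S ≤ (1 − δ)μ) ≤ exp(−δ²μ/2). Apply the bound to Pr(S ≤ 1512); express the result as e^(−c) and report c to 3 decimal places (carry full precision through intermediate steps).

61.324

Write 1512 = (1 − δ)μ, so δ = 1 − 1512/2008.3 = 0.2471244…
Then the exponent is δ²μ/2 = (μ − 1512)²/(2μ) = 61.323928.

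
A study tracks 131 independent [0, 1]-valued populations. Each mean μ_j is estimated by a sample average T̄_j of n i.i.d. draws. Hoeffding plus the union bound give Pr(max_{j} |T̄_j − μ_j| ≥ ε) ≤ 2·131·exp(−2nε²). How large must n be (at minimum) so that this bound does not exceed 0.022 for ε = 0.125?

Need 2·131·exp(−2nε²) ≤ 0.022, i.e. exp(−2nε²) ≤ 0.022/262.
So 2nε² ≥ ln(262/0.022) = 9.385057.
Hence n ≥ 9.385057/(2·0.125²) = 300.322.
The smallest integer n is 301.

301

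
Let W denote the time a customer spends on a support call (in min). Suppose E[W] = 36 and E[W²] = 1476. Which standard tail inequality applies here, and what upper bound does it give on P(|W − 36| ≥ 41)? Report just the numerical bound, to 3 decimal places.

The first two moments determine the variance, so Chebyshev's inequality is the sharpest standard bound available.
Var(W) = E[W²] − (E[W])² = 1476 − 1296 = 180.
Chebyshev's inequality: P(|W − μ| ≥ t) ≤ Var(W)/t² = 180/1681 = 0.1071.

0.107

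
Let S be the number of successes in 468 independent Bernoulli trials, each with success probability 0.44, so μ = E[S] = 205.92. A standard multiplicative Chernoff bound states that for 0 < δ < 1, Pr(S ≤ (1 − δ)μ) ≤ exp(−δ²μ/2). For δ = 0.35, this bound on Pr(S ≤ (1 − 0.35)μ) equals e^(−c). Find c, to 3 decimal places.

12.613

c = δ²μ/2 = 0.35²·205.92/2 = 12.6126.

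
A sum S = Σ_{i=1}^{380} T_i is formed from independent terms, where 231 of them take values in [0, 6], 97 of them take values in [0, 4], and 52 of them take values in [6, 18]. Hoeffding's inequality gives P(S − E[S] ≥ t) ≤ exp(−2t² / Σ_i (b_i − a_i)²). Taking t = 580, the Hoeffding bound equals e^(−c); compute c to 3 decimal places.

Σ(b_i − a_i)² = 231·6² + 97·4² + 52·12² = 17356.
c = 2t² / 17356 = 2·580² / 17356 = 38.7647.

38.765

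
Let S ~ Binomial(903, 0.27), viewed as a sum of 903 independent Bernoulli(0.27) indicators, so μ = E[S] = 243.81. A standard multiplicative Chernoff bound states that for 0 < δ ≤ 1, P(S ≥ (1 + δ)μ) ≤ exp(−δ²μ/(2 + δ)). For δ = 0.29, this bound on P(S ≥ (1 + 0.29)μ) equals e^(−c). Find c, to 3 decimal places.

8.954

c = δ²μ/(2 + δ) = 0.29²·243.81/(2 + 0.29) = 8.9539.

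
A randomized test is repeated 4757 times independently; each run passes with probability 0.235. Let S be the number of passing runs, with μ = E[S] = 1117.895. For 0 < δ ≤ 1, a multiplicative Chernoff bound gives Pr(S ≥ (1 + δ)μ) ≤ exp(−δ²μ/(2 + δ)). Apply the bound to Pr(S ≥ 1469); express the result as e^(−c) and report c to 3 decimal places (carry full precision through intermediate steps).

47.654

Write 1469 = (1 + δ)μ, so δ = 1469/1117.895 − 1 = 0.3140769…
Then the exponent is δ²μ/(2 + δ) = (1469 − μ)² / (μ·(2 + δ)) = 47.653546.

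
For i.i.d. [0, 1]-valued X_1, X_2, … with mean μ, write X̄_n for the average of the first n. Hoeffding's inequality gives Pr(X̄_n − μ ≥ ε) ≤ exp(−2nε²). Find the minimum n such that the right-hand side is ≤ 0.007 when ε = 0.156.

102

Require exp(−2nε²) ≤ 0.007, i.e. 2nε² ≥ ln(1/0.007) = 4.961845.
So n ≥ 4.961845 / (2·0.156²) = 101.945.
The smallest integer n is 102.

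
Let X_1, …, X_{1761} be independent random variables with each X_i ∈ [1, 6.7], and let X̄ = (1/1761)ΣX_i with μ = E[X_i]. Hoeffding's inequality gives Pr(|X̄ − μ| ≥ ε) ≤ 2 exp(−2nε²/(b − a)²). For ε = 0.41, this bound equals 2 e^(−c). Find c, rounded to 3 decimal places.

c = 2nε²/(b − a)² = 2·1761·0.41² / 5.7² = 18.2225.

18.222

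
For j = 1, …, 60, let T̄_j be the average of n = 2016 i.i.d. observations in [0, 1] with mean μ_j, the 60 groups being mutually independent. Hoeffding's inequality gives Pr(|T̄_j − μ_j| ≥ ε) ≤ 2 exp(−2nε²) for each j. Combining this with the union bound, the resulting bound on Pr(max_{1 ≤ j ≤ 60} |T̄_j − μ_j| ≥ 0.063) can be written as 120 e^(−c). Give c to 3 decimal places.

16.003

Union bound over the 60 events: Pr(max_{1 ≤ j ≤ 60} |T̄_j − μ_j| ≥ 0.063) ≤ 60·2·exp(−2nε²) = 120 exp(−2·2016·0.063²).
So c = 2·2016·0.063² = 16.0030.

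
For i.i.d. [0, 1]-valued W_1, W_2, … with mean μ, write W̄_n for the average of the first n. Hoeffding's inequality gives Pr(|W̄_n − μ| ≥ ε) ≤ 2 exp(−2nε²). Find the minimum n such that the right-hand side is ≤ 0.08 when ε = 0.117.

Require 2·exp(−2nε²) ≤ 0.08, i.e. 2nε² ≥ ln(2/0.08) = 3.218876.
So n ≥ 3.218876 / (2·0.117²) = 117.572.
The smallest integer n is 118.

118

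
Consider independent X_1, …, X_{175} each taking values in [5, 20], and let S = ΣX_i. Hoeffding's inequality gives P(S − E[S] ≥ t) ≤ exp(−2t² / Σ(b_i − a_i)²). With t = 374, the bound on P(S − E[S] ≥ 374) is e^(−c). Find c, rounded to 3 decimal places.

Σ(b_i − a_i)² = 175·(15)² = 39375.
c = 2t²/39375 = 2·374²/39375 = 7.1048.

7.105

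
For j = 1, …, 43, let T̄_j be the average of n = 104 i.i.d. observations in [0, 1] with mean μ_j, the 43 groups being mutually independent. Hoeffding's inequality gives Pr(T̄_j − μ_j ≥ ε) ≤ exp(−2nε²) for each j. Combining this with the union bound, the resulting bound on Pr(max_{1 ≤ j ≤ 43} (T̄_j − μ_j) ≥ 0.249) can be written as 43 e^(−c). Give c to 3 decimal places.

12.896

Union bound over the 43 events: Pr(max_{1 ≤ j ≤ 43} (T̄_j − μ_j) ≥ 0.249) ≤ 43·exp(−2nε²) = 43 exp(−2·104·0.249²).
So c = 2·104·0.249² = 12.8962.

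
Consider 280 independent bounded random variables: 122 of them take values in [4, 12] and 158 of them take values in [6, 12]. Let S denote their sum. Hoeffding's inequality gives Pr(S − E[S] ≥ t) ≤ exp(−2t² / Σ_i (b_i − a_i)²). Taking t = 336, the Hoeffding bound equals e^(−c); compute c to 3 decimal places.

16.730

Σ(b_i − a_i)² = 122·8² + 158·6² = 13496.
c = 2t² / 13496 = 2·336² / 13496 = 16.7303.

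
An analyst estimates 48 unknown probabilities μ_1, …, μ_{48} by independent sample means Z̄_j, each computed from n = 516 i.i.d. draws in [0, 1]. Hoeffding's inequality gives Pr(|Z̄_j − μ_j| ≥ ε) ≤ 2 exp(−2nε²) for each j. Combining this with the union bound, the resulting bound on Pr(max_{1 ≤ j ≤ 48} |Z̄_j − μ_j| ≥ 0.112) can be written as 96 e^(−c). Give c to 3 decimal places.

Union bound over the 48 events: Pr(max_{1 ≤ j ≤ 48} |Z̄_j − μ_j| ≥ 0.112) ≤ 48·2·exp(−2nε²) = 96 exp(−2·516·0.112²).
So c = 2·516·0.112² = 12.9454.

12.945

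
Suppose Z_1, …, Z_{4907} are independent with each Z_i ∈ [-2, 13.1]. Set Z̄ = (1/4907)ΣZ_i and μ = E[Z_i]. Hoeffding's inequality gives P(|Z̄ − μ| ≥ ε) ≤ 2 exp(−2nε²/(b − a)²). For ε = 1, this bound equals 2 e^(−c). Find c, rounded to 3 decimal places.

43.042

c = 2nε²/(b − a)² = 2·4907·1² / 15.1² = 43.0420.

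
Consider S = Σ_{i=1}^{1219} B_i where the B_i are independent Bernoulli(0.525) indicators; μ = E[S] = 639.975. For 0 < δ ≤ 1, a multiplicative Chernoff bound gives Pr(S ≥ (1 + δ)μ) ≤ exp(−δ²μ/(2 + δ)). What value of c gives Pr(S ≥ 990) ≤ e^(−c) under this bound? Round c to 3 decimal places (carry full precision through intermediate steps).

Write 990 = (1 + δ)μ, so δ = 990/639.975 − 1 = 0.5469354…
Then the exponent is δ²μ/(2 + δ) = (990 − μ)² / (μ·(2 + δ)) = 75.165264.

75.165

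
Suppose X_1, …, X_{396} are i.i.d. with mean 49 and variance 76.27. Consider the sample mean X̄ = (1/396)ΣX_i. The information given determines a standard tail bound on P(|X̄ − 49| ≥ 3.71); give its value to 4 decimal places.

0.0140

With mean and variance of each term known, Chebyshev's inequality bounds the deviation of the sum (or sample mean).
Var(X̄) = Var(X_i)/n = 76.27/396 = 0.1926.
Chebyshev: P(|X̄ − 49| ≥ 3.71) ≤ Var(X̄)/(3.71)² = 76.27/(396·3.71²) = 0.0140.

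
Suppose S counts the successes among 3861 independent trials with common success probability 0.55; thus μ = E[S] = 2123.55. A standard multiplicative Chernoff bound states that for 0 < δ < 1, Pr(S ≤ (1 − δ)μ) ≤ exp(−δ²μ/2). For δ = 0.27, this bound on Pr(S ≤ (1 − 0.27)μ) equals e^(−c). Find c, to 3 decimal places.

c = δ²μ/2 = 0.27²·2123.55/2 = 77.4034.

77.403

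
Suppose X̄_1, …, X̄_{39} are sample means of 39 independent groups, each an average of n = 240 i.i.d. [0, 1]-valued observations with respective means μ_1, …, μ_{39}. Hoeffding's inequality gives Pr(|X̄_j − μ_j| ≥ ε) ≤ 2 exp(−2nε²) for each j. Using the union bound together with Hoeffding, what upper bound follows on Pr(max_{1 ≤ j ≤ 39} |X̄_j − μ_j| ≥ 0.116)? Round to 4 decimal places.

0.1222

Per-experiment Hoeffding bound: 2·exp(−2·240·0.116²) = 2·exp(−6.45888) = 0.0031331.
Union bound over 39 events: 39·0.0031331 = 0.12219.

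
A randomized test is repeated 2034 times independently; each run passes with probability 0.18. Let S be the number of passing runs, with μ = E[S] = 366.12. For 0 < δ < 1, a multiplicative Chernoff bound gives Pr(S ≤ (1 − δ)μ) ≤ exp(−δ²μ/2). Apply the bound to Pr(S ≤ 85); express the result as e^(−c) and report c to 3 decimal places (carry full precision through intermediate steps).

107.927

Write 85 = (1 − δ)μ, so δ = 1 − 85/366.12 = 0.7678357…
Then the exponent is δ²μ/2 = (μ − 85)²/(2μ) = 107.926984.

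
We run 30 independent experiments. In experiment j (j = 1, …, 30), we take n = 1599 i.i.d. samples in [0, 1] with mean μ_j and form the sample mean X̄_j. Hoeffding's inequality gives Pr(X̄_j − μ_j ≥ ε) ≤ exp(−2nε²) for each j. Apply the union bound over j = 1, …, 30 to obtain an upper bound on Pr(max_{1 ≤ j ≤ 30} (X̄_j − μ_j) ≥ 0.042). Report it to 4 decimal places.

0.1065

Per-experiment Hoeffding bound: exp(−2·1599·0.042²) = exp(−5.64127) = 0.0035484.
Union bound over 30 events: 30·0.0035484 = 0.10645.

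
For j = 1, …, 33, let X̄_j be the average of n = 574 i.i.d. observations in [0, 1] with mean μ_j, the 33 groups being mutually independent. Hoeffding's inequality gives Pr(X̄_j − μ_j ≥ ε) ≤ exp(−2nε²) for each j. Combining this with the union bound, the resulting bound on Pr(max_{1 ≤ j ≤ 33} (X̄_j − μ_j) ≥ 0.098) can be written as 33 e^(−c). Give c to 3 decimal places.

11.025

Union bound over the 33 events: Pr(max_{1 ≤ j ≤ 33} (X̄_j − μ_j) ≥ 0.098) ≤ 33·exp(−2nε²) = 33 exp(−2·574·0.098²).
So c = 2·574·0.098² = 11.0254.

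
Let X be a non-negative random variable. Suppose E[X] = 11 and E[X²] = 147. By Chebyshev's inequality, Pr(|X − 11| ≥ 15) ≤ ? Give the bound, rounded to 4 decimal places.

0.1156

Var(X) = E[X²] − (E[X])² = 147 − 121 = 26.
Chebyshev's inequality: Pr(|X − μ| ≥ t) ≤ Var(X)/t² = 26/225 = 0.1156.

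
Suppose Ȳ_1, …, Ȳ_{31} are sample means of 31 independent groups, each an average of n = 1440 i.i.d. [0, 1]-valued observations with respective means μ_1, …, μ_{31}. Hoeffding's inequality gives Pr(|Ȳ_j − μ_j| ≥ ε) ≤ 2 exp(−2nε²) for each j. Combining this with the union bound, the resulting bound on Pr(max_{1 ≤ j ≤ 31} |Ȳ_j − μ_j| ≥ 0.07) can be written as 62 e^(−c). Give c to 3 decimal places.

Union bound over the 31 events: Pr(max_{1 ≤ j ≤ 31} |Ȳ_j − μ_j| ≥ 0.07) ≤ 31·2·exp(−2nε²) = 62 exp(−2·1440·0.07²).
So c = 2·1440·0.07² = 14.1120.

14.112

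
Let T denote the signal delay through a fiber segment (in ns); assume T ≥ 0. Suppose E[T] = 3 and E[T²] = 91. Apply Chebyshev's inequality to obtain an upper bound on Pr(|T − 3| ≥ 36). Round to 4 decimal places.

Var(T) = E[T²] − (E[T])² = 91 − 9 = 82.
Chebyshev's inequality: Pr(|T − μ| ≥ t) ≤ Var(T)/t² = 82/1296 = 0.0633.

0.0633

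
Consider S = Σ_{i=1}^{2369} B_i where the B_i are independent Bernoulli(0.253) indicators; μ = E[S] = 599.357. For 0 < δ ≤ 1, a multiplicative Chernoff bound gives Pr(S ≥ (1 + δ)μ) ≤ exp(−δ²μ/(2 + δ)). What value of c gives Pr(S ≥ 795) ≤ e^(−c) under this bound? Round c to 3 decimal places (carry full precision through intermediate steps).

27.451

Write 795 = (1 + δ)μ, so δ = 795/599.357 − 1 = 0.3264215…
Then the exponent is δ²μ/(2 + δ) = (795 − μ)² / (μ·(2 + δ)) = 27.450777.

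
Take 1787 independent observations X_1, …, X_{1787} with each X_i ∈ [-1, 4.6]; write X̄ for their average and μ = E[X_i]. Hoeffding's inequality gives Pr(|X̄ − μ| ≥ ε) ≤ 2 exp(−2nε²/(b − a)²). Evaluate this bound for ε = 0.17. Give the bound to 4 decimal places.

Exponent: 2nε²/(b − a)² = 2·1787·0.17² / 5.6² = 3.29364.
Bound = 2·exp(−3.29364) = 0.07424.

0.0742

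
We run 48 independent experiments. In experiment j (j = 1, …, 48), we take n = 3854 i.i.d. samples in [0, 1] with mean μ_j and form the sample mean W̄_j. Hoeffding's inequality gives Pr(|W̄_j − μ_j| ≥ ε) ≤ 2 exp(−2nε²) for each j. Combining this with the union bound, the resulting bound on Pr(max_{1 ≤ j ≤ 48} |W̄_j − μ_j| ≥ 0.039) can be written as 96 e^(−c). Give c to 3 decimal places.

11.724

Union bound over the 48 events: Pr(max_{1 ≤ j ≤ 48} |W̄_j − μ_j| ≥ 0.039) ≤ 48·2·exp(−2nε²) = 96 exp(−2·3854·0.039²).
So c = 2·3854·0.039² = 11.7239.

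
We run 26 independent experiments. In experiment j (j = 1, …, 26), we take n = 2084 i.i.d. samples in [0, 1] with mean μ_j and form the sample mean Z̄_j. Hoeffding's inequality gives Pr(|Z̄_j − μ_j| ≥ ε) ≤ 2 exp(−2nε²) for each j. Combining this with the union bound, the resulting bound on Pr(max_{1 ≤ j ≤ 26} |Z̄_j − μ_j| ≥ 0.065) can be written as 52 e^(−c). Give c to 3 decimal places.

Union bound over the 26 events: Pr(max_{1 ≤ j ≤ 26} |Z̄_j − μ_j| ≥ 0.065) ≤ 26·2·exp(−2nε²) = 52 exp(−2·2084·0.065²).
So c = 2·2084·0.065² = 17.6098.

17.610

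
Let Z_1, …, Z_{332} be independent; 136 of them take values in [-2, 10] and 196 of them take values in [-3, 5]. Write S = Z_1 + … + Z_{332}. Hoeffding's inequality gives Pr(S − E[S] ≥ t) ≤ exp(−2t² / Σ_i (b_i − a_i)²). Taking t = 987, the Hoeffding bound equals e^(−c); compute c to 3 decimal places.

Σ(b_i − a_i)² = 136·12² + 196·8² = 32128.
c = 2t² / 32128 = 2·987² / 32128 = 60.6430.

60.643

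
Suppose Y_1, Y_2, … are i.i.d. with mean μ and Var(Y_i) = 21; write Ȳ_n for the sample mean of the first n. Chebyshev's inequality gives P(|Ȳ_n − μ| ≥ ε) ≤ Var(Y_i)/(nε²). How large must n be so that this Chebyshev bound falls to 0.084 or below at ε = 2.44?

Require 21/(n·2.44²) ≤ 0.084, i.e. n ≥ 21/(0.084·2.44²) = 41.991.
The smallest integer n is 42.

42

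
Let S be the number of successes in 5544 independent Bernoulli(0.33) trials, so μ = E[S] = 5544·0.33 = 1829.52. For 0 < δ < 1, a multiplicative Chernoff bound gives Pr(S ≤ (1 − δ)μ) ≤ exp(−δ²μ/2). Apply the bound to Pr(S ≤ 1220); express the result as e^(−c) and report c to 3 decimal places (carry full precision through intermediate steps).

Write 1220 = (1 − δ)μ, so δ = 1 − 1220/1829.52 = 0.3331584…
Then the exponent is δ²μ/2 = (μ − 1220)²/(2μ) = 101.533361.

101.533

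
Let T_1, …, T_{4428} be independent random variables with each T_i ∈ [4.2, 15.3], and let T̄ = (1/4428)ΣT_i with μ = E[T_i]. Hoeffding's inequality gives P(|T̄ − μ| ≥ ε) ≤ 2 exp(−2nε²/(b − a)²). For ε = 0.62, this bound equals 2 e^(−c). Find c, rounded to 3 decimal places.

c = 2nε²/(b − a)² = 2·4428·0.62² / 11.1² = 27.6296.

27.630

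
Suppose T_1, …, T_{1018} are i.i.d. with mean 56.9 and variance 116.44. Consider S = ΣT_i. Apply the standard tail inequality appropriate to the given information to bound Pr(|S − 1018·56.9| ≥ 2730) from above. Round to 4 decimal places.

With mean and variance of each term known, Chebyshev's inequality bounds the deviation of the sum (or sample mean).
Var(S) = n·Var(T_i) = 1018·116.44 = 118535.92.
Chebyshev: Pr(|S − 1018·56.9| ≥ 2730) ≤ Var(S)/2730² = 118535.92/7452900 = 0.0159.

0.0159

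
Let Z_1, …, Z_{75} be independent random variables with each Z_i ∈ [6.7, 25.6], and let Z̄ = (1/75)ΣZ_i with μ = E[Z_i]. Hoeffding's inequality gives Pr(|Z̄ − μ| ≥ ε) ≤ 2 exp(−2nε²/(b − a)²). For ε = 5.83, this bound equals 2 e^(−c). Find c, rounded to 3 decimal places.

c = 2nε²/(b − a)² = 2·75·5.83² / 18.9² = 14.2727.

14.273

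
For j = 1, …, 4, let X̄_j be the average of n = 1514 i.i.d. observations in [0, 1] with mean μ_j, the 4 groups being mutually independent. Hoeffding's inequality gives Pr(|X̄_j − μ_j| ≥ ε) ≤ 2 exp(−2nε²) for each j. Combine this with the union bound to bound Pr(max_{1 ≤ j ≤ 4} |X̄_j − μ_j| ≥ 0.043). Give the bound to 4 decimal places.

Per-experiment Hoeffding bound: 2·exp(−2·1514·0.043²) = 2·exp(−5.59877) = 0.0074048.
Union bound over 4 events: 4·0.0074048 = 0.02962.

0.0296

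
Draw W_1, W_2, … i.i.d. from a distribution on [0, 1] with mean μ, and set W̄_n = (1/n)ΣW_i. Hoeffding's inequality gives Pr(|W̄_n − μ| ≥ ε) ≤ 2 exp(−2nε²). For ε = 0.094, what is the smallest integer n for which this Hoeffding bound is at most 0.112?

164

Require 2·exp(−2nε²) ≤ 0.112, i.e. 2nε² ≥ ln(2/0.112) = 2.882404.
So n ≥ 2.882404 / (2·0.094²) = 163.106.
The smallest integer n is 164.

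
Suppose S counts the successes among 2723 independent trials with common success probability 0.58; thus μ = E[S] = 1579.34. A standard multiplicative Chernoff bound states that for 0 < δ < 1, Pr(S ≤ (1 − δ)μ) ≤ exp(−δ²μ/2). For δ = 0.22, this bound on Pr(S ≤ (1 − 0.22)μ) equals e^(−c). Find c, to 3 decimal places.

38.220

c = δ²μ/2 = 0.22²·1579.34/2 = 38.2200.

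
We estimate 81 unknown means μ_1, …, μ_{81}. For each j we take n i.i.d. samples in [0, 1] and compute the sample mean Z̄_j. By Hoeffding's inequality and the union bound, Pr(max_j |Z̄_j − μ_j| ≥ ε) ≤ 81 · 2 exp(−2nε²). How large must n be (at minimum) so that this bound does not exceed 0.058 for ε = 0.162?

152

Need 2·81·exp(−2nε²) ≤ 0.058, i.e. exp(−2nε²) ≤ 0.058/162.
So 2nε² ≥ ln(162/0.058) = 7.934909.
Hence n ≥ 7.934909/(2·0.162²) = 151.176.
The smallest integer n is 152.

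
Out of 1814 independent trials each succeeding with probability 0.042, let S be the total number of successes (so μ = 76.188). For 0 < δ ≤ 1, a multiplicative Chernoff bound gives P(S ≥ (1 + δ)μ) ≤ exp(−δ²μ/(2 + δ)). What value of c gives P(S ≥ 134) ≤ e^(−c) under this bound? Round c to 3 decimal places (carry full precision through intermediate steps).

Write 134 = (1 + δ)μ, so δ = 134/76.188 − 1 = 0.7588072…
Then the exponent is δ²μ/(2 + δ) = (134 − μ)² / (μ·(2 + δ)) = 15.901133.

15.901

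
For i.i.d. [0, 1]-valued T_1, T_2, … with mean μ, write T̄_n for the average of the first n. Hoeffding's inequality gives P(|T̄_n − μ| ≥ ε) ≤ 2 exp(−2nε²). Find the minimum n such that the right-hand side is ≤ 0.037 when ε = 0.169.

Require 2·exp(−2nε²) ≤ 0.037, i.e. 2nε² ≥ ln(2/0.037) = 3.989985.
So n ≥ 3.989985 / (2·0.169²) = 69.850.
The smallest integer n is 70.

70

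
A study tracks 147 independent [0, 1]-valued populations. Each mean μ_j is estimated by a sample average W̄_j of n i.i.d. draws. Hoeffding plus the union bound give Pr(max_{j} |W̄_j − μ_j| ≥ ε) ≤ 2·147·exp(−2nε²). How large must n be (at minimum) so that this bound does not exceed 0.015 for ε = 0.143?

242

Need 2·147·exp(−2nε²) ≤ 0.015, i.e. exp(−2nε²) ≤ 0.015/294.
So 2nε² ≥ ln(294/0.015) = 9.883285.
Hence n ≥ 9.883285/(2·0.143²) = 241.657.
The smallest integer n is 242.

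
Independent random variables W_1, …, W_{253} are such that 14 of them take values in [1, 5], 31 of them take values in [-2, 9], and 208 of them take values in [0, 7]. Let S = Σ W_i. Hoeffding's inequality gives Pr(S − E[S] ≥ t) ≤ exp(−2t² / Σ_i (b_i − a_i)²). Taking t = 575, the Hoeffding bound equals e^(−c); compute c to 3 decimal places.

46.675

Σ(b_i − a_i)² = 14·4² + 31·11² + 208·7² = 14167.
c = 2t² / 14167 = 2·575² / 14167 = 46.6754.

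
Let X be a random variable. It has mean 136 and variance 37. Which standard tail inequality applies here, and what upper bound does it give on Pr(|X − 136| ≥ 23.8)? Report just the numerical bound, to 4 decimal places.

Mean and variance are known, so Chebyshev's inequality applies.
Chebyshev: Pr(|X − μ| ≥ t) ≤ Var(X)/t².
Bound = 37 / 566.44 = 0.0653.

0.0653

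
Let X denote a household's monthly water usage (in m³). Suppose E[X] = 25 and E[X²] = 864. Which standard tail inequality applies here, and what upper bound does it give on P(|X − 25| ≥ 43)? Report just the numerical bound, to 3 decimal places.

0.129

The first two moments determine the variance, so Chebyshev's inequality is the sharpest standard bound available.
Var(X) = E[X²] − (E[X])² = 864 − 625 = 239.
Chebyshev's inequality: P(|X − μ| ≥ t) ≤ Var(X)/t² = 239/1849 = 0.1293.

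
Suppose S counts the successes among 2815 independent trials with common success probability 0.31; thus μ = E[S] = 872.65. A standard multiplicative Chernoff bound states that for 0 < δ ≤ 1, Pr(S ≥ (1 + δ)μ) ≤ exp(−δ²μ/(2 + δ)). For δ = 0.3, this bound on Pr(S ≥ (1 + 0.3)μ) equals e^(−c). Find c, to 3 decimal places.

c = δ²μ/(2 + δ) = 0.3²·872.65/(2 + 0.3) = 34.1472.

34.147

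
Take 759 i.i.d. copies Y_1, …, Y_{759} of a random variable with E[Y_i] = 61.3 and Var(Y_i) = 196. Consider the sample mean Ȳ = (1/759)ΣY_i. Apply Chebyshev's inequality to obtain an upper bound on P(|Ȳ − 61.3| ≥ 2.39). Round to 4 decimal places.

0.0452

Var(Ȳ) = Var(Y_i)/n = 196/759 = 0.25823.
Chebyshev: P(|Ȳ − 61.3| ≥ 2.39) ≤ Var(Ȳ)/(2.39)² = 196/(759·2.39²) = 0.0452.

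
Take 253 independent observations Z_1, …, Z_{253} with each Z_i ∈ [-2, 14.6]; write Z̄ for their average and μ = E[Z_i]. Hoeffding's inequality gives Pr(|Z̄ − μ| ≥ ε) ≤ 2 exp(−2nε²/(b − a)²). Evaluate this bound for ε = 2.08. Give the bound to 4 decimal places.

Exponent: 2nε²/(b − a)² = 2·253·2.08² / 16.6² = 7.94440.
Bound = 2·exp(−7.94440) = 0.00071.

0.0007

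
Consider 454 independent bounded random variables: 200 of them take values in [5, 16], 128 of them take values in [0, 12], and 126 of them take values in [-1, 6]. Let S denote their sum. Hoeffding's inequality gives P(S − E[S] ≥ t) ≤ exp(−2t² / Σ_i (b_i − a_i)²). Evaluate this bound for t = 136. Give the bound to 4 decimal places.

Σ(b_i − a_i)² = 200·11² + 128·12² + 126·7² = 48806.
Exponent = 2·136² / 48806 = 0.75794.
Bound = exp(−0.75794) = 0.46863.

0.4686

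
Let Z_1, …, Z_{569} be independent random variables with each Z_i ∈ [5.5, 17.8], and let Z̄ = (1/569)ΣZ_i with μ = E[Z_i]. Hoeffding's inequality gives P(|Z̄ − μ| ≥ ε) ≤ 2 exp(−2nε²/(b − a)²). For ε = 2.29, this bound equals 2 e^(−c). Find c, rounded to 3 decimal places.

c = 2nε²/(b − a)² = 2·569·2.29² / 12.3² = 39.4460.

39.446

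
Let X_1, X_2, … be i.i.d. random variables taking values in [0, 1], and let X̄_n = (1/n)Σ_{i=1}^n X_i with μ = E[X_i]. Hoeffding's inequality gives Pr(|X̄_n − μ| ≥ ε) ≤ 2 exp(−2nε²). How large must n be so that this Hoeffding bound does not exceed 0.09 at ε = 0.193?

42

Require 2·exp(−2nε²) ≤ 0.09, i.e. 2nε² ≥ ln(2/0.09) = 3.101093.
So n ≥ 3.101093 / (2·0.193²) = 41.627.
The smallest integer n is 42.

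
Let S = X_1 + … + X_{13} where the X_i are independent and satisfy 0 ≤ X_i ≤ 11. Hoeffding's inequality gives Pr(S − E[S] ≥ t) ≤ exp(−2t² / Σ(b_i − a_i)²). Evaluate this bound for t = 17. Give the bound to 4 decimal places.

Σ(b_i − a_i)² = 13·(11)² = 1573.
Exponent = 2·17²/1573 = 0.3675.
Bound = exp(−0.3675) = 0.69250.

0.6925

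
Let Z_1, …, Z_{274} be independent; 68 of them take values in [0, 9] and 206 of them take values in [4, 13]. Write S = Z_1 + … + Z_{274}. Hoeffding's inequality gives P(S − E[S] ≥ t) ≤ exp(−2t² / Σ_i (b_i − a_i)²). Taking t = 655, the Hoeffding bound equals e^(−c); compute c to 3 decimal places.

Σ(b_i − a_i)² = 68·9² + 206·9² = 22194.
c = 2t² / 22194 = 2·655² / 22194 = 38.6613.

38.661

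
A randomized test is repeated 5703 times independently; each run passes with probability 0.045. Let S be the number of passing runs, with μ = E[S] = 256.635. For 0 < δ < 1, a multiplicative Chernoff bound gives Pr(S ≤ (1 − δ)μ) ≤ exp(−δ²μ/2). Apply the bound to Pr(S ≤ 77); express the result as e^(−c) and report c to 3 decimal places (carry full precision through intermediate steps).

Write 77 = (1 − δ)μ, so δ = 1 − 77/256.635 = 0.699963…
Then the exponent is δ²μ/2 = (μ − 77)²/(2μ) = 62.868925.

62.869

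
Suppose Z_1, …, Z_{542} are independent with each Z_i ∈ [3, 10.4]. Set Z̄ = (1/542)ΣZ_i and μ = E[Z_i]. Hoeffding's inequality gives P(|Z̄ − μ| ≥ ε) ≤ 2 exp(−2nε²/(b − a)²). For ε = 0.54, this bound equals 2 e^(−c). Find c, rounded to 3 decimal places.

c = 2nε²/(b − a)² = 2·542·0.54² / 7.4² = 5.7724.

5.772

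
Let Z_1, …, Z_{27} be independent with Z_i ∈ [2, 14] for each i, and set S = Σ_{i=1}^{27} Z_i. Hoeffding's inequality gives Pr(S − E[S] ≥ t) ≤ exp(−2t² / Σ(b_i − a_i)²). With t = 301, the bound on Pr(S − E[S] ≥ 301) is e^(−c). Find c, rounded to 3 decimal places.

Σ(b_i − a_i)² = 27·(12)² = 3888.
c = 2t²/3888 = 2·301²/3888 = 46.6055.

46.605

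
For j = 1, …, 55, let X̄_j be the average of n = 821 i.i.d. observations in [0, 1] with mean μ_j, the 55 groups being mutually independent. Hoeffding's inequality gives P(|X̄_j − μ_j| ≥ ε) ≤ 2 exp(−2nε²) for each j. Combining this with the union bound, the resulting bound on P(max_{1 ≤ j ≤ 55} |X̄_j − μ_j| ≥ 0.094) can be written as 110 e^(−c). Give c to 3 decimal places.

14.509

Union bound over the 55 events: P(max_{1 ≤ j ≤ 55} |X̄_j − μ_j| ≥ 0.094) ≤ 55·2·exp(−2nε²) = 110 exp(−2·821·0.094²).
So c = 2·821·0.094² = 14.5087.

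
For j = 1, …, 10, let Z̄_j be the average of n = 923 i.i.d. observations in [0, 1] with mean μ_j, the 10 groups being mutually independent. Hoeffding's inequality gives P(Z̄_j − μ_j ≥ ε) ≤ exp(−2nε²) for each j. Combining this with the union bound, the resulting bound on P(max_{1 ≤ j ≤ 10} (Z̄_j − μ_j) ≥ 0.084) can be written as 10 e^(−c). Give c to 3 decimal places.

13.025

Union bound over the 10 events: P(max_{1 ≤ j ≤ 10} (Z̄_j − μ_j) ≥ 0.084) ≤ 10·exp(−2nε²) = 10 exp(−2·923·0.084²).
So c = 2·923·0.084² = 13.0254.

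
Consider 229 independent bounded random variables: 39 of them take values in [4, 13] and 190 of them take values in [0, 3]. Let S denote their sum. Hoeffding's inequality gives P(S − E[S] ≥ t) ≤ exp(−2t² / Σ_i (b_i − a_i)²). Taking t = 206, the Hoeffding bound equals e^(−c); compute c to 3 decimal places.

17.431

Σ(b_i − a_i)² = 39·9² + 190·3² = 4869.
c = 2t² / 4869 = 2·206² / 4869 = 17.4311.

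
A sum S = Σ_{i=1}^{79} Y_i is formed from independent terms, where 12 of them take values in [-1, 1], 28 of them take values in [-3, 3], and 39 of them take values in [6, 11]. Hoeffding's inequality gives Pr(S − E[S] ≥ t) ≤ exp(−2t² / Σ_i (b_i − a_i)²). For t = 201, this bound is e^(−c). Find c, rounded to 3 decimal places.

Σ(b_i − a_i)² = 12·2² + 28·6² + 39·5² = 2031.
c = 2t² / 2031 = 2·201² / 2031 = 39.7843.

39.784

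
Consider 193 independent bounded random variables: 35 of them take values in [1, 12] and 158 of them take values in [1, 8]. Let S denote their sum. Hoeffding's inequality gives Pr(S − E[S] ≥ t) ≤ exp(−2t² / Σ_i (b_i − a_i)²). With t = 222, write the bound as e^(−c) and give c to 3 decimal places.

8.230

Σ(b_i − a_i)² = 35·11² + 158·7² = 11977.
c = 2t² / 11977 = 2·222² / 11977 = 8.2298.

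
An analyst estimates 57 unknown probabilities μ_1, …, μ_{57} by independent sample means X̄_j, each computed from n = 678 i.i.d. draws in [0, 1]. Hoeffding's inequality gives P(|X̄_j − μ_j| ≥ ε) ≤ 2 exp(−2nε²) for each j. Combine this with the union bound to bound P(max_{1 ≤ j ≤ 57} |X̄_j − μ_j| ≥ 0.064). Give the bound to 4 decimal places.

Per-experiment Hoeffding bound: 2·exp(−2·678·0.064²) = 2·exp(−5.55418) = 0.0077425.
Union bound over 57 events: 57·0.0077425 = 0.44132.

0.4413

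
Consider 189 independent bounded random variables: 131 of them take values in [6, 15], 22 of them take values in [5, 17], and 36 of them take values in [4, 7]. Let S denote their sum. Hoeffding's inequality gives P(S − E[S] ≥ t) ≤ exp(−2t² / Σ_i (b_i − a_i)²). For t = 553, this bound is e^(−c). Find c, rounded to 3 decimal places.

Σ(b_i − a_i)² = 131·9² + 22·12² + 36·3² = 14103.
c = 2t² / 14103 = 2·553² / 14103 = 43.3679.

43.368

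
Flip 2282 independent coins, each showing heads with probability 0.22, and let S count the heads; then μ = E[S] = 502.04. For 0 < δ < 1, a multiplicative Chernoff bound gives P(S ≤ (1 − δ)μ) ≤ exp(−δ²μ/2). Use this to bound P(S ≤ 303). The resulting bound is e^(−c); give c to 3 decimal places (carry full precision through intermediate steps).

Write 303 = (1 − δ)μ, so δ = 1 − 303/502.04 = 0.3964624…
Then the exponent is δ²μ/2 = (μ − 303)²/(2μ) = 39.455941.

39.456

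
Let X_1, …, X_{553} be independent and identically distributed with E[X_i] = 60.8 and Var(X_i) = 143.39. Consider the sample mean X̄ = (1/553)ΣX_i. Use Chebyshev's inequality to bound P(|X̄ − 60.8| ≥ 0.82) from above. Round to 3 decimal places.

Var(X̄) = Var(X_i)/n = 143.39/553 = 0.25929.
Chebyshev: P(|X̄ − 60.8| ≥ 0.82) ≤ Var(X̄)/(0.82)² = 143.39/(553·0.82²) = 0.3856.

0.386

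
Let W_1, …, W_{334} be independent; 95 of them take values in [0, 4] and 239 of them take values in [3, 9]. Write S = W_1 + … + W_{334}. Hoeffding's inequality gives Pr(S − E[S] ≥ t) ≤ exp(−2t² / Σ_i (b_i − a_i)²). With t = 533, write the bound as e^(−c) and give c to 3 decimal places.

Σ(b_i − a_i)² = 95·4² + 239·6² = 10124.
c = 2t² / 10124 = 2·533² / 10124 = 56.1219.

56.122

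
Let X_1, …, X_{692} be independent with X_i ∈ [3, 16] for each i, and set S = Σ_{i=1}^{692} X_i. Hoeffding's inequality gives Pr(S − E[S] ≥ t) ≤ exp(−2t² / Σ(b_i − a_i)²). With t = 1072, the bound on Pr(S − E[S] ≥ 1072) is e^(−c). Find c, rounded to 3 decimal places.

19.653

Σ(b_i − a_i)² = 692·(13)² = 116948.
c = 2t²/116948 = 2·1072²/116948 = 19.6529.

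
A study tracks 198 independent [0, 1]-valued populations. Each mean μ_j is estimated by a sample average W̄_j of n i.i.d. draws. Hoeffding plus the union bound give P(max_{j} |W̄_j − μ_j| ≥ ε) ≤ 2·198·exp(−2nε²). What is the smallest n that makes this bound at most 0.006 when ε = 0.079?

890

Need 2·198·exp(−2nε²) ≤ 0.006, i.e. exp(−2nε²) ≤ 0.006/396.
So 2nε² ≥ ln(396/0.006) = 11.097410.
Hence n ≥ 11.097410/(2·0.079²) = 889.073.
The smallest integer n is 890.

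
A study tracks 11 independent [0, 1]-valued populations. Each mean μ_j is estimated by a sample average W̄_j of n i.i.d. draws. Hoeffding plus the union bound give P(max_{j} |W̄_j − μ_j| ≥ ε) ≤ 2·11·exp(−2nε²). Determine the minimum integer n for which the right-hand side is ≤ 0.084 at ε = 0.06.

774

Need 2·11·exp(−2nε²) ≤ 0.084, i.e. exp(−2nε²) ≤ 0.084/22.
So 2nε² ≥ ln(22/0.084) = 5.567981.
Hence n ≥ 5.567981/(2·0.06²) = 773.331.
The smallest integer n is 774.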